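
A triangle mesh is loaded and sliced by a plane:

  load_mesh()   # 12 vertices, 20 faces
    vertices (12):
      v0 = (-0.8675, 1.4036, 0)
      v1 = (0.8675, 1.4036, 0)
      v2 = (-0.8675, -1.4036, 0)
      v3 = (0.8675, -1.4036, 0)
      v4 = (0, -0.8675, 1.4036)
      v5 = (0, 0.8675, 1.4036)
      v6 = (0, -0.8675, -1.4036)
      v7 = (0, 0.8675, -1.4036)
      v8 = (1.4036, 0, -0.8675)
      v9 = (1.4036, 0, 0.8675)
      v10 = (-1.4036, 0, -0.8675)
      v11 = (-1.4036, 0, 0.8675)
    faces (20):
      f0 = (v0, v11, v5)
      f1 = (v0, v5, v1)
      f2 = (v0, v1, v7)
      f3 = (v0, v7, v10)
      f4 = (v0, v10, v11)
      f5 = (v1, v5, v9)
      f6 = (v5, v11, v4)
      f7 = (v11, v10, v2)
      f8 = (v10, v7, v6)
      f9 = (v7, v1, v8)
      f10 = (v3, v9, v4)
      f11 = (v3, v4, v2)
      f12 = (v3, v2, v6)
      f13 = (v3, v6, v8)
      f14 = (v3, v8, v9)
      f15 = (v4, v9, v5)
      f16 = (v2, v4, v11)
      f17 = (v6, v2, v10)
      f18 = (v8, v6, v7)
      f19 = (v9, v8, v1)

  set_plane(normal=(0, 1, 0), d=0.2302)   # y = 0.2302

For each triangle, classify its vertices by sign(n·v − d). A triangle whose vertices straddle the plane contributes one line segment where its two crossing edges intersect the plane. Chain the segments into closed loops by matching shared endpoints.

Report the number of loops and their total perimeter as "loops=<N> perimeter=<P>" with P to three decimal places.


loops=1 perimeter=8.926

Straddling triangles (10 of 20):
  (v0,v11,v5) [+-+] → (-1.31568, 0.2302, 0.725224)–(-1.03114, 0.2302, 1.00976)  len=0.4024
  (v0,v7,v10) [++-] → (-1.03114, 0.2302, -1.00976)–(-1.31568, 0.2302, -0.725224)  len=0.4024
  (v0,v10,v11) [+--] → (-1.31568, 0.2302, -0.725224)–(-1.31568, 0.2302, 0.725224)  len=1.4504
  (v1,v5,v9) [++-] → (1.03114, 0.2302, 1.00976)–(1.31568, 0.2302, 0.725224)  len=0.4024
  (v5,v11,v4) [+--] → (-1.03114, 0.2302, 1.00976)–(0, 0.2302, 1.4036)  len=1.1038
  (v10,v7,v6) [-+-] → (-1.03114, 0.2302, -1.00976)–(0, 0.2302, -1.4036)  len=1.1038
  (v7,v1,v8) [++-] → (1.31568, 0.2302, -0.725224)–(1.03114, 0.2302, -1.00976)  len=0.4024
  (v4,v9,v5) [--+] → (1.03114, 0.2302, 1.00976)–(0, 0.2302, 1.4036)  len=1.1038
  (v8,v6,v7) [--+] → (0, 0.2302, -1.4036)–(1.03114, 0.2302, -1.00976)  len=1.1038
  (v9,v8,v1) [--+] → (1.31568, 0.2302, -0.725224)–(1.31568, 0.2302, 0.725224)  len=1.4504

Chained into 1 loop(s):
  loop 1: 10 segments, perimeter = 8.9256
Total perimeter = 8.926


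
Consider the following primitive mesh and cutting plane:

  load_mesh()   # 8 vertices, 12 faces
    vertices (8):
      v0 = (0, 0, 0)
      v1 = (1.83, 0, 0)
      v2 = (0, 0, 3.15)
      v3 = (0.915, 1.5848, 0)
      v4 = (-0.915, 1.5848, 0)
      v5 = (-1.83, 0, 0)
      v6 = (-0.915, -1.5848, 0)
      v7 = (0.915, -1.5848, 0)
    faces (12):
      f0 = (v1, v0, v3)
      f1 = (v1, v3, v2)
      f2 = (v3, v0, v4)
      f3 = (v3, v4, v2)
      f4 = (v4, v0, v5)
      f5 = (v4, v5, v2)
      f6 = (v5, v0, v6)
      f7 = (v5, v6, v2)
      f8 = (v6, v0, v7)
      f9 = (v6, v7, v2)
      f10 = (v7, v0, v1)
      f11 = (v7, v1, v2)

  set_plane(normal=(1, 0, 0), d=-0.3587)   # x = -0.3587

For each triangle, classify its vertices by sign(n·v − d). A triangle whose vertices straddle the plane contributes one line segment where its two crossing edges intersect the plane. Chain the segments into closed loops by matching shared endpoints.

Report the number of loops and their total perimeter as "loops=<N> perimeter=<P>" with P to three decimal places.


Straddling triangles (8 of 12):
  (v3,v0,v4) [++-] → (-0.3587, 0.621276, 0)–(-0.3587, 1.5848, 0)  len=0.9635
  (v3,v4,v2) [+-+] → (-0.3587, 1.5848, 0)–(-0.3587, 0.621276, 1.91513)  len=2.1439
  (v4,v0,v5) [-+-] → (-0.3587, 0.621276, 0)–(-0.3587, 0, 0)  len=0.6213
  (v4,v5,v2) [--+] → (-0.3587, 0, 2.53257)–(-0.3587, 0.621276, 1.91513)  len=0.8759
  (v5,v0,v6) [-+-] → (-0.3587, 0, 0)–(-0.3587, -0.621276, 0)  len=0.6213
  (v5,v6,v2) [--+] → (-0.3587, -0.621276, 1.91513)–(-0.3587, 0, 2.53257)  len=0.8759
  (v6,v0,v7) [-++] → (-0.3587, -0.621276, 0)–(-0.3587, -1.5848, 0)  len=0.9635
  (v6,v7,v2) [-++] → (-0.3587, -1.5848, 0)–(-0.3587, -0.621276, 1.91513)  len=2.1439

Chained into 1 loop(s):
  loop 1: 8 segments, perimeter = 9.2091
Total perimeter = 9.209

loops=1 perimeter=9.209


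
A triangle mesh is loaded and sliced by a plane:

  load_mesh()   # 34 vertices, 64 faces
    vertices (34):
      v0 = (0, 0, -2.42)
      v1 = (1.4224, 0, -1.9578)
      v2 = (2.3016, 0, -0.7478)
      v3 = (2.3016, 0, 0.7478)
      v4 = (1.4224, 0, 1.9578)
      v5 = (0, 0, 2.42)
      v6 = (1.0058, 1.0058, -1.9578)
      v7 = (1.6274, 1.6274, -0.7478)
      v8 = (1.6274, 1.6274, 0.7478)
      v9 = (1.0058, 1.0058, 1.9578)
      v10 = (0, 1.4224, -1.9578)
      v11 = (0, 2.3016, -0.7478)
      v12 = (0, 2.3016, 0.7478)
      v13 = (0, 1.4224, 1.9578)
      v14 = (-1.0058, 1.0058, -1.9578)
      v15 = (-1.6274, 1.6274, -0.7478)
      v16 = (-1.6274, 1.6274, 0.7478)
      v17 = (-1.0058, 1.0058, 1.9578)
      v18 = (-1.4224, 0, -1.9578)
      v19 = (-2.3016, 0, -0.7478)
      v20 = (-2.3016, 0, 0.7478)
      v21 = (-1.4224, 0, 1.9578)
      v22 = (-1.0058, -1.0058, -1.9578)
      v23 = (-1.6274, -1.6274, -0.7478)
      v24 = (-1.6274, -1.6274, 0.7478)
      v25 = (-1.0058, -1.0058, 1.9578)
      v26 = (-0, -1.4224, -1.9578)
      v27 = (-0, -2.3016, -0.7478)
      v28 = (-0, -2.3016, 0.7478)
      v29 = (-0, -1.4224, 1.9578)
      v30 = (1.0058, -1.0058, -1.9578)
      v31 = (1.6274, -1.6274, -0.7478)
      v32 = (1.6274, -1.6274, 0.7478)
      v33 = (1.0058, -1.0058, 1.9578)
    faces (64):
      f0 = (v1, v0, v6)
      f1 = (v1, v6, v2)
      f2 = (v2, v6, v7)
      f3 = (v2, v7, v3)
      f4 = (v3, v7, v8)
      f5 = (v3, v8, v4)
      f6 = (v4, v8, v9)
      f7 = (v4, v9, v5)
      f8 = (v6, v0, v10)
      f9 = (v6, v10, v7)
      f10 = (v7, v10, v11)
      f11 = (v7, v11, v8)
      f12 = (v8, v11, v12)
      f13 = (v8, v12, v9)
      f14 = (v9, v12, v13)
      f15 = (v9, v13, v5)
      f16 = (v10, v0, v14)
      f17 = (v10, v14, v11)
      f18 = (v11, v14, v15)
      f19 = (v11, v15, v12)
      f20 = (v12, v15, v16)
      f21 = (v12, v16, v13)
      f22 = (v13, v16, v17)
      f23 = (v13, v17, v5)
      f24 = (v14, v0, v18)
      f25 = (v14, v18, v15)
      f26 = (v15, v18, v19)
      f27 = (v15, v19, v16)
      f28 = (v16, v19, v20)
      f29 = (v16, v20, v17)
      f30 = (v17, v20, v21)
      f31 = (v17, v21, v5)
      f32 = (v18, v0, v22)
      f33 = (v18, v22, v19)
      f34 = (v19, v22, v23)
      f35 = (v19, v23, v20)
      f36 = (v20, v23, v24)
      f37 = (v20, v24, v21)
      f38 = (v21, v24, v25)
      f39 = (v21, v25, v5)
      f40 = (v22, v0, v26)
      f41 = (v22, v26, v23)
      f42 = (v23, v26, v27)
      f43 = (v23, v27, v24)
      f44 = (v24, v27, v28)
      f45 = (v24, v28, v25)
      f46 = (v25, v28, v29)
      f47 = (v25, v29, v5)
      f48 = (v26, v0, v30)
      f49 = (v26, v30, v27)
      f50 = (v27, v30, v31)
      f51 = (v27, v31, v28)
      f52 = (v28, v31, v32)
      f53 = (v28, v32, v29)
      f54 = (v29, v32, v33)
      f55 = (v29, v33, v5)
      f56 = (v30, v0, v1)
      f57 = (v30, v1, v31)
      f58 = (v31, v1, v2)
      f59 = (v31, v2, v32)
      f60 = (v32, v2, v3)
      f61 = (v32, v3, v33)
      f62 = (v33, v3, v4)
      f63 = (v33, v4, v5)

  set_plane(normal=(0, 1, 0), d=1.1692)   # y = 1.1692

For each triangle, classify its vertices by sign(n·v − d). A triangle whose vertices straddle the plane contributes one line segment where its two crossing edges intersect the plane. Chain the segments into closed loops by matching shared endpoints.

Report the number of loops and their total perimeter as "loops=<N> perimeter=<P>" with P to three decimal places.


loops=1 perimeter=12.437

Straddling triangles (20 of 64):
  (v2,v6,v7) [--+] → (1.1692, 1.1692, -1.63973)–(1.81722, 1.1692, -0.7478)  len=1.1025
  (v2,v7,v3) [-+-] → (1.81722, 1.1692, -0.7478)–(1.81722, 1.1692, -0.326709)  len=0.4211
  (v3,v7,v8) [-++] → (1.81722, 1.1692, -0.326709)–(1.81722, 1.1692, 0.7478)  len=1.0745
  (v3,v8,v4) [-+-] → (1.81722, 1.1692, 0.7478)–(1.56968, 1.1692, 1.08848)  len=0.4211
  (v4,v8,v9) [-+-] → (1.56968, 1.1692, 1.08848)–(1.1692, 1.1692, 1.63973)  len=0.6814
  (v6,v0,v10) [--+] → (0, 1.1692, -2.04008)–(0.611302, 1.1692, -1.9578)  len=0.6168
  (v6,v10,v7) [-++] → (0.611302, 1.1692, -1.9578)–(1.1692, 1.1692, -1.63973)  len=0.6422
  (v8,v12,v9) [++-] → (0.878969, 1.1692, 1.80522)–(1.1692, 1.1692, 1.63973)  len=0.3341
  (v9,v12,v13) [-++] → (0.878969, 1.1692, 1.80522)–(0.611302, 1.1692, 1.9578)  len=0.3081
  (v9,v13,v5) [-+-] → (0.611302, 1.1692, 1.9578)–(0, 1.1692, 2.04008)  len=0.6168
  (v10,v0,v14) [+--] → (0, 1.1692, -2.04008)–(-0.611302, 1.1692, -1.9578)  len=0.6168
  (v10,v14,v11) [+-+] → (-0.611302, 1.1692, -1.9578)–(-0.878969, 1.1692, -1.80522)  len=0.3081
  (v11,v14,v15) [+-+] → (-0.878969, 1.1692, -1.80522)–(-1.1692, 1.1692, -1.63973)  len=0.3341
  (v13,v16,v17) [++-] → (-1.1692, 1.1692, 1.63973)–(-0.611302, 1.1692, 1.9578)  len=0.6422
  (v13,v17,v5) [+--] → (-0.611302, 1.1692, 1.9578)–(0, 1.1692, 2.04008)  len=0.6168
  (v14,v18,v15) [--+] → (-1.56968, 1.1692, -1.08848)–(-1.1692, 1.1692, -1.63973)  len=0.6814
  (v15,v18,v19) [+--] → (-1.56968, 1.1692, -1.08848)–(-1.81722, 1.1692, -0.7478)  len=0.4211
  (v15,v19,v16) [+-+] → (-1.81722, 1.1692, -0.7478)–(-1.81722, 1.1692, 0.326709)  len=1.0745
  (v16,v19,v20) [+--] → (-1.81722, 1.1692, 0.326709)–(-1.81722, 1.1692, 0.7478)  len=0.4211
  (v16,v20,v17) [+--] → (-1.81722, 1.1692, 0.7478)–(-1.1692, 1.1692, 1.63973)  len=1.1025

Chained into 1 loop(s):
  loop 1: 20 segments, perimeter = 12.4372
Total perimeter = 12.437


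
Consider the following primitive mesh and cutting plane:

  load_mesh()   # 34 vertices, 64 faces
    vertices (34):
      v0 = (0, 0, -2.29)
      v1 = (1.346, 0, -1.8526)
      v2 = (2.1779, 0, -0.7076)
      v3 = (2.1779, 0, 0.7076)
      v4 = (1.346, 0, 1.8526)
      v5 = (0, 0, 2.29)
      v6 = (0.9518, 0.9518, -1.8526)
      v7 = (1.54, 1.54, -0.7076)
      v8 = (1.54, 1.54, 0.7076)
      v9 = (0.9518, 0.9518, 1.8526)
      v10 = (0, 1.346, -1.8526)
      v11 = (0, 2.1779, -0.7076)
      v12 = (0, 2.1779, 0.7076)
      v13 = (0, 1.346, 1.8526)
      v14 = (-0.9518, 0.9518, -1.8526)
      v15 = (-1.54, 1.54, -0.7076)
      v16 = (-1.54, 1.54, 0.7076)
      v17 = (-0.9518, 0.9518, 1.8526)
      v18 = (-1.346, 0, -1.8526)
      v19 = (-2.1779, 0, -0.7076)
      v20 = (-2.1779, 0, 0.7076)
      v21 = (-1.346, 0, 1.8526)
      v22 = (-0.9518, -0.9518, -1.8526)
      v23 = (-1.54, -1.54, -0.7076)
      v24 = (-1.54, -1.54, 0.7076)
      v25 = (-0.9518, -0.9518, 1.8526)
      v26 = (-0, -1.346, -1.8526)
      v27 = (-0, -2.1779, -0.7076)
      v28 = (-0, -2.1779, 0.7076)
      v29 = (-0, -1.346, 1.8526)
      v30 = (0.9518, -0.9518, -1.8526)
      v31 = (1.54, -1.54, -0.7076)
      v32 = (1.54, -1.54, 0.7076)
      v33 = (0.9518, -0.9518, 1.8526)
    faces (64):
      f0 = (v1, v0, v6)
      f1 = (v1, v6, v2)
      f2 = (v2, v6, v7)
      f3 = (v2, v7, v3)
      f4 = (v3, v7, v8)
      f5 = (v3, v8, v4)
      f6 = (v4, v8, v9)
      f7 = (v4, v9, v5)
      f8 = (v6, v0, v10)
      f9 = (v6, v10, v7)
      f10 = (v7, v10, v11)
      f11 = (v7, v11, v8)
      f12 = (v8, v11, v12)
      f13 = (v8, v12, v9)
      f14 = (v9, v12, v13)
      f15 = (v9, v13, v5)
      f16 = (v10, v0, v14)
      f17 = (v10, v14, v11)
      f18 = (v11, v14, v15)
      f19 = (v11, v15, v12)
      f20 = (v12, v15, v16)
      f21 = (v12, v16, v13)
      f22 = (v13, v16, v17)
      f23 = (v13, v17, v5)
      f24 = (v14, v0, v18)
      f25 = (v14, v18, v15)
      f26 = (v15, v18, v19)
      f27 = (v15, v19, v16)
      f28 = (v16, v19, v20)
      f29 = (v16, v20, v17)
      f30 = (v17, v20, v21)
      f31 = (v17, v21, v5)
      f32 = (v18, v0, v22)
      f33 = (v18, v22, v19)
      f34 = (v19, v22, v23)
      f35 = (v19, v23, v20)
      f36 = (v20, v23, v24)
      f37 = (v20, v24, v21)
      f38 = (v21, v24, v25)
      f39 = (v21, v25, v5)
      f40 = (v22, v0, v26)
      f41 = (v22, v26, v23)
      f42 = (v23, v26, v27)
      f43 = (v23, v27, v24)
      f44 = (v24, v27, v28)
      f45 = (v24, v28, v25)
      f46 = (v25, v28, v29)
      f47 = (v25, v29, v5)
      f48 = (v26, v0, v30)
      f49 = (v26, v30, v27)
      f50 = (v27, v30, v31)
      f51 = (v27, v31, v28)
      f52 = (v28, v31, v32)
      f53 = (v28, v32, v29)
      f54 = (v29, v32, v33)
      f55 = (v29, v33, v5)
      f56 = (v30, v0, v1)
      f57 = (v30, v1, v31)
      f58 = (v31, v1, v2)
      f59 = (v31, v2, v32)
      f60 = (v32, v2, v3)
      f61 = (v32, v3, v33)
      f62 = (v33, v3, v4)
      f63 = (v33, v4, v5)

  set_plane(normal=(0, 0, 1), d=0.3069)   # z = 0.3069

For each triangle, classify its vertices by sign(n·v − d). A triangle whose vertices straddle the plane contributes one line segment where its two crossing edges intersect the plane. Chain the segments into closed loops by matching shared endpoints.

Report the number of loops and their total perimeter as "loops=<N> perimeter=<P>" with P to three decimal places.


Straddling triangles (16 of 64):
  (v2,v7,v3) [--+] → (1.99728, 0.436036, 0.3069)–(2.1779, 0, 0.3069)  len=0.4720
  (v3,v7,v8) [+-+] → (1.99728, 0.436036, 0.3069)–(1.54, 1.54, 0.3069)  len=1.1949
  (v7,v11,v8) [--+] → (1.10396, 1.72062, 0.3069)–(1.54, 1.54, 0.3069)  len=0.4720
  (v8,v11,v12) [+-+] → (1.10396, 1.72062, 0.3069)–(0, 2.1779, 0.3069)  len=1.1949
  (v11,v15,v12) [--+] → (-0.436036, 1.99728, 0.3069)–(0, 2.1779, 0.3069)  len=0.4720
  (v12,v15,v16) [+-+] → (-0.436036, 1.99728, 0.3069)–(-1.54, 1.54, 0.3069)  len=1.1949
  (v15,v19,v16) [--+] → (-1.72062, 1.10396, 0.3069)–(-1.54, 1.54, 0.3069)  len=0.4720
  (v16,v19,v20) [+-+] → (-1.72062, 1.10396, 0.3069)–(-2.1779, 0, 0.3069)  len=1.1949
  (v19,v23,v20) [--+] → (-1.99728, -0.436036, 0.3069)–(-2.1779, 0, 0.3069)  len=0.4720
  (v20,v23,v24) [+-+] → (-1.99728, -0.436036, 0.3069)–(-1.54, -1.54, 0.3069)  len=1.1949
  (v23,v27,v24) [--+] → (-1.10396, -1.72062, 0.3069)–(-1.54, -1.54, 0.3069)  len=0.4720
  (v24,v27,v28) [+-+] → (-1.10396, -1.72062, 0.3069)–(0, -2.1779, 0.3069)  len=1.1949
  (v27,v31,v28) [--+] → (0.436036, -1.99728, 0.3069)–(0, -2.1779, 0.3069)  len=0.4720
  (v28,v31,v32) [+-+] → (0.436036, -1.99728, 0.3069)–(1.54, -1.54, 0.3069)  len=1.1949
  (v31,v2,v32) [--+] → (1.72062, -1.10396, 0.3069)–(1.54, -1.54, 0.3069)  len=0.4720
  (v32,v2,v3) [+-+] → (1.72062, -1.10396, 0.3069)–(2.1779, 0, 0.3069)  len=1.1949

Chained into 1 loop(s):
  loop 1: 16 segments, perimeter = 13.3351
Total perimeter = 13.335

loops=1 perimeter=13.335


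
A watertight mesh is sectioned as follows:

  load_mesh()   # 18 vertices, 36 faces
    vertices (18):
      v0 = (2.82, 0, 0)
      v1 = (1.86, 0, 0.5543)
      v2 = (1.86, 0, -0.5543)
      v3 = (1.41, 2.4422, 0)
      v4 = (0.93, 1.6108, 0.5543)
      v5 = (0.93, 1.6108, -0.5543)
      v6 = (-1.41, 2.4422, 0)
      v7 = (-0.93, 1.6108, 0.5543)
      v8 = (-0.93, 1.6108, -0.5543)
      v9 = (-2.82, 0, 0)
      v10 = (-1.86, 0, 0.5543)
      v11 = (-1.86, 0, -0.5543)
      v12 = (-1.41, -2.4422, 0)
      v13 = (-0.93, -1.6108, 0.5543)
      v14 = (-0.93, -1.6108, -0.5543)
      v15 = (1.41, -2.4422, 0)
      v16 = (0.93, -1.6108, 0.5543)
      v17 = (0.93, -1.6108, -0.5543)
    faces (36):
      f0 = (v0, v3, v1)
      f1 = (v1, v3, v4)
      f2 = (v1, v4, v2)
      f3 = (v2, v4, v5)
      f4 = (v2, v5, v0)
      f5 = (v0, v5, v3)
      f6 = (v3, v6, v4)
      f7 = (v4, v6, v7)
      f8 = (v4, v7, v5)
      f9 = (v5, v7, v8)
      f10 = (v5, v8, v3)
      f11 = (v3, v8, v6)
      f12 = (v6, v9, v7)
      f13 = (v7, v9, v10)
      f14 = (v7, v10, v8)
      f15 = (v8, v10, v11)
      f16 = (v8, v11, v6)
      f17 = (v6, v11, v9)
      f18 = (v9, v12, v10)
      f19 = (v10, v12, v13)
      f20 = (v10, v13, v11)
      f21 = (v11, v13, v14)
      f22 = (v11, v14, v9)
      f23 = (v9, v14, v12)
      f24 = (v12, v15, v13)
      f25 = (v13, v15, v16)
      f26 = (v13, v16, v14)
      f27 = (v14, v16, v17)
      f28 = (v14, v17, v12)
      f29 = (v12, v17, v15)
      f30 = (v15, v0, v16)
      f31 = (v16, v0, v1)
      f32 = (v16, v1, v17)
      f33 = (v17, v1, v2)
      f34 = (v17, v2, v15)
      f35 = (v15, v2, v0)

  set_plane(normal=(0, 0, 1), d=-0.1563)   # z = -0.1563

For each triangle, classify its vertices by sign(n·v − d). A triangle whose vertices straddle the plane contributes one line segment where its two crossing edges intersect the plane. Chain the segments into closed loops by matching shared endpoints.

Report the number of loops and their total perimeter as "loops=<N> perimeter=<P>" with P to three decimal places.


loops=2 perimeter=26.456

Straddling triangles (24 of 36):
  (v1,v4,v2) [++-] → (1.52612, 0.578296, -0.1563)–(1.86, 0, -0.1563)  len=0.6678
  (v2,v4,v5) [-+-] → (1.52612, 0.578296, -0.1563)–(0.93, 1.6108, -0.1563)  len=1.1922
  (v2,v5,v0) [--+] → (2.28706, 0.454209, -0.1563)–(2.5493, 0, -0.1563)  len=0.5245
  (v0,v5,v3) [+-+] → (2.28706, 0.454209, -0.1563)–(1.27465, 2.20776, -0.1563)  len=2.0248
  (v4,v7,v5) [++-] → (0.262239, 1.6108, -0.1563)–(0.93, 1.6108, -0.1563)  len=0.6678
  (v5,v7,v8) [-+-] → (0.262239, 1.6108, -0.1563)–(-0.93, 1.6108, -0.1563)  len=1.1922
  (v5,v8,v3) [--+] → (0.750173, 2.20776, -0.1563)–(1.27465, 2.20776, -0.1563)  len=0.5245
  (v3,v8,v6) [+-+] → (0.750173, 2.20776, -0.1563)–(-1.27465, 2.20776, -0.1563)  len=2.0248
  (v7,v10,v8) [++-] → (-1.26388, 1.0325, -0.1563)–(-0.93, 1.6108, -0.1563)  len=0.6678
  (v8,v10,v11) [-+-] → (-1.26388, 1.0325, -0.1563)–(-1.86, 0, -0.1563)  len=1.1922
  (v8,v11,v6) [--+] → (-1.53689, 1.75356, -0.1563)–(-1.27465, 2.20776, -0.1563)  len=0.5245
  (v6,v11,v9) [+-+] → (-1.53689, 1.75356, -0.1563)–(-2.5493, 0, -0.1563)  len=2.0248
  (v10,v13,v11) [++-] → (-1.52612, -0.578296, -0.1563)–(-1.86, 0, -0.1563)  len=0.6678
  (v11,v13,v14) [-+-] → (-1.52612, -0.578296, -0.1563)–(-0.93, -1.6108, -0.1563)  len=1.1922
  (v11,v14,v9) [--+] → (-2.28706, -0.454209, -0.1563)–(-2.5493, 0, -0.1563)  len=0.5245
  (v9,v14,v12) [+-+] → (-2.28706, -0.454209, -0.1563)–(-1.27465, -2.20776, -0.1563)  len=2.0248
  (v13,v16,v14) [++-] → (-0.262239, -1.6108, -0.1563)–(-0.93, -1.6108, -0.1563)  len=0.6678
  (v14,v16,v17) [-+-] → (-0.262239, -1.6108, -0.1563)–(0.93, -1.6108, -0.1563)  len=1.1922
  (v14,v17,v12) [--+] → (-0.750173, -2.20776, -0.1563)–(-1.27465, -2.20776, -0.1563)  len=0.5245
  (v12,v17,v15) [+-+] → (-0.750173, -2.20776, -0.1563)–(1.27465, -2.20776, -0.1563)  len=2.0248
  (v16,v1,v17) [++-] → (1.26388, -1.0325, -0.1563)–(0.93, -1.6108, -0.1563)  len=0.6678
  (v17,v1,v2) [-+-] → (1.26388, -1.0325, -0.1563)–(1.86, 0, -0.1563)  len=1.1922
  (v17,v2,v15) [--+] → (1.53689, -1.75356, -0.1563)–(1.27465, -2.20776, -0.1563)  len=0.5245
  (v15,v2,v0) [+-+] → (1.53689, -1.75356, -0.1563)–(2.5493, 0, -0.1563)  len=2.0248

Chained into 2 loop(s):
  loop 1: 12 segments, perimeter = 11.1600
  loop 2: 12 segments, perimeter = 15.2958
Total perimeter = 26.456


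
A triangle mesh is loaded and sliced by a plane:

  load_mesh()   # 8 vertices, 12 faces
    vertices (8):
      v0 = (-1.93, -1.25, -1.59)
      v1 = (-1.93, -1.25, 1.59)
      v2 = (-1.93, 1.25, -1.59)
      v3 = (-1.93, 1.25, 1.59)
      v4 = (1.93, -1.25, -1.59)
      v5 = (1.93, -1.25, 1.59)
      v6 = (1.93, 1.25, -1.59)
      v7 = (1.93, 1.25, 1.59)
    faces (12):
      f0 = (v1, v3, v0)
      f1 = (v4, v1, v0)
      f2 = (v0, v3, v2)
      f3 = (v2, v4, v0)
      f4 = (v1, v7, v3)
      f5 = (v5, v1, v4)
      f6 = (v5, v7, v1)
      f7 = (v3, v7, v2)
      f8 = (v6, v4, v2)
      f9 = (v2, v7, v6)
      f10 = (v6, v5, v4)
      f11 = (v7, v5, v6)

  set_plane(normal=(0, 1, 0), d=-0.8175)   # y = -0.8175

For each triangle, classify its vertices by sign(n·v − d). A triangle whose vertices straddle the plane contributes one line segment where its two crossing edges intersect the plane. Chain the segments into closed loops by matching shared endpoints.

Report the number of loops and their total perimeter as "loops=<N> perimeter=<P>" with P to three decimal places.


loops=1 perimeter=14.080

Straddling triangles (8 of 12):
  (v1,v3,v0) [-+-] → (-1.93, -0.8175, 1.59)–(-1.93, -0.8175, -1.03986)  len=2.6299
  (v0,v3,v2) [-++] → (-1.93, -0.8175, -1.03986)–(-1.93, -0.8175, -1.59)  len=0.5501
  (v2,v4,v0) [+--] → (1.26222, -0.8175, -1.59)–(-1.93, -0.8175, -1.59)  len=3.1922
  (v1,v7,v3) [-++] → (-1.26222, -0.8175, 1.59)–(-1.93, -0.8175, 1.59)  len=0.6678
  (v5,v7,v1) [-+-] → (1.93, -0.8175, 1.59)–(-1.26222, -0.8175, 1.59)  len=3.1922
  (v6,v4,v2) [+-+] → (1.93, -0.8175, -1.59)–(1.26222, -0.8175, -1.59)  len=0.6678
  (v6,v5,v4) [+--] → (1.93, -0.8175, 1.03986)–(1.93, -0.8175, -1.59)  len=2.6299
  (v7,v5,v6) [+-+] → (1.93, -0.8175, 1.59)–(1.93, -0.8175, 1.03986)  len=0.5501

Chained into 1 loop(s):
  loop 1: 8 segments, perimeter = 14.0800
Total perimeter = 14.080


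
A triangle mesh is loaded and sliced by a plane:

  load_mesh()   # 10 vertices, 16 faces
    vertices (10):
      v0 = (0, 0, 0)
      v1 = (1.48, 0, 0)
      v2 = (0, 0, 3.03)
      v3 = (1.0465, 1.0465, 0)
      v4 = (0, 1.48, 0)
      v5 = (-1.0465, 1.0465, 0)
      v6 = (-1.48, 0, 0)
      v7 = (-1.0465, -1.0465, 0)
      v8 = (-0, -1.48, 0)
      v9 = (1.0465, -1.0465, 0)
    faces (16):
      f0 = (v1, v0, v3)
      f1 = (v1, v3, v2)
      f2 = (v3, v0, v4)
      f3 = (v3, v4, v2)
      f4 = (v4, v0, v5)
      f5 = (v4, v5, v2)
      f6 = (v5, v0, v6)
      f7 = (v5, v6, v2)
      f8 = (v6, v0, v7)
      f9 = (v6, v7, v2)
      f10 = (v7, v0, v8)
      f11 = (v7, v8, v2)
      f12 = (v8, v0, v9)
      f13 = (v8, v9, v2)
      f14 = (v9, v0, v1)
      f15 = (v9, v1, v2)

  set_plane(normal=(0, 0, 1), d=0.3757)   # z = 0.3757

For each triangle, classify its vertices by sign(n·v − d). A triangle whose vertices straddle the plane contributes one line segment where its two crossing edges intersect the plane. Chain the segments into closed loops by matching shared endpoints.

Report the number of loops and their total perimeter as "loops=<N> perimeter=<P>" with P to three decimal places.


loops=1 perimeter=7.938

Straddling triangles (8 of 16):
  (v1,v3,v2) [--+] → (0.916741, 0.916741, 0.3757)–(1.29649, 0, 0.3757)  len=0.9923
  (v3,v4,v2) [--+] → (0, 1.29649, 0.3757)–(0.916741, 0.916741, 0.3757)  len=0.9923
  (v4,v5,v2) [--+] → (-0.916741, 0.916741, 0.3757)–(0, 1.29649, 0.3757)  len=0.9923
  (v5,v6,v2) [--+] → (-1.29649, 0, 0.3757)–(-0.916741, 0.916741, 0.3757)  len=0.9923
  (v6,v7,v2) [--+] → (-0.916741, -0.916741, 0.3757)–(-1.29649, 0, 0.3757)  len=0.9923
  (v7,v8,v2) [--+] → (0, -1.29649, 0.3757)–(-0.916741, -0.916741, 0.3757)  len=0.9923
  (v8,v9,v2) [--+] → (0.916741, -0.916741, 0.3757)–(0, -1.29649, 0.3757)  len=0.9923
  (v9,v1,v2) [--+] → (1.29649, 0, 0.3757)–(0.916741, -0.916741, 0.3757)  len=0.9923

Chained into 1 loop(s):
  loop 1: 8 segments, perimeter = 7.9383
Total perimeter = 7.938


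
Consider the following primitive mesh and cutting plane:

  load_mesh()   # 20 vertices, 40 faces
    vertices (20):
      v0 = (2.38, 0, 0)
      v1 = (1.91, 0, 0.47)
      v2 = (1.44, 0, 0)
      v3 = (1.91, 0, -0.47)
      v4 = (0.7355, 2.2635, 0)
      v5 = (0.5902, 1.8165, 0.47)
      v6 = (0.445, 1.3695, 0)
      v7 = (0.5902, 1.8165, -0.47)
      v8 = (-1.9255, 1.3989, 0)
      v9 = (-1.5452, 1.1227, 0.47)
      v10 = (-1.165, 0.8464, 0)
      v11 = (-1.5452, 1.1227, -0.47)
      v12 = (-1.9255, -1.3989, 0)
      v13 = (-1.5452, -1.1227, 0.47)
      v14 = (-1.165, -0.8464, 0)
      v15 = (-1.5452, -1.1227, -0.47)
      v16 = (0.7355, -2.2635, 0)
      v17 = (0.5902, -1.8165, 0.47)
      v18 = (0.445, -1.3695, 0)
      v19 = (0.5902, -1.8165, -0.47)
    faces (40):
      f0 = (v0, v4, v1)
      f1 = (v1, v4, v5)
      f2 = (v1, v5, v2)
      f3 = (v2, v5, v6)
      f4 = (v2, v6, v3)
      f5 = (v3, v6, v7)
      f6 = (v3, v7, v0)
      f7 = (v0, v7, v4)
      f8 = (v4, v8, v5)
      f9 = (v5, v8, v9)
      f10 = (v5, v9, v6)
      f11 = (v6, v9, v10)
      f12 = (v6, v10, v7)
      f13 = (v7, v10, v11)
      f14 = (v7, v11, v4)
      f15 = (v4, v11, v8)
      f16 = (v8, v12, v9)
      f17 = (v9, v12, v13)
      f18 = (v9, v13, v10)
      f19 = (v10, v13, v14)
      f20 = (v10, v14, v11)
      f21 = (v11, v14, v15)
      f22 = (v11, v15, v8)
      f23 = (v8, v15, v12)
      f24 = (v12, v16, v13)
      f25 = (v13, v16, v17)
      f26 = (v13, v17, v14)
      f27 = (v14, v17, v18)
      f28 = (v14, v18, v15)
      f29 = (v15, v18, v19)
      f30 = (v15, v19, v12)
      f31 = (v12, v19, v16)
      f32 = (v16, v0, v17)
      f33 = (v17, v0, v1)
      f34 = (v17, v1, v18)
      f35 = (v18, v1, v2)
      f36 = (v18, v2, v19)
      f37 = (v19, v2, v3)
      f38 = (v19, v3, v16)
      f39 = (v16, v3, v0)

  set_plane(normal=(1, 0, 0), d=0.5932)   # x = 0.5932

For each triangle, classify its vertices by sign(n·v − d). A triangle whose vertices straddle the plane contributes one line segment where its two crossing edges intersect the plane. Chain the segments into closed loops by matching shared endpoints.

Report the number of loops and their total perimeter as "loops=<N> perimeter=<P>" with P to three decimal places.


Straddling triangles (20 of 40):
  (v1,v4,v5) [++-] → (0.5932, 1.82573, 0.460296)–(0.5932, 1.81237, 0.47)  len=0.0165
  (v1,v5,v2) [+-+] → (0.5932, 1.81237, 0.47)–(0.5932, 1.81009, 0.468341)  len=0.0028
  (v2,v5,v6) [+--] → (0.5932, 1.81009, 0.468341)–(0.5932, 1.16552, 0)  len=0.7967
  (v2,v6,v3) [+-+] → (0.5932, 1.16552, 0)–(0.5932, 1.23096, -0.0475454)  len=0.0809
  (v3,v6,v7) [+--] → (0.5932, 1.23096, -0.0475454)–(0.5932, 1.81237, -0.47)  len=0.7187
  (v3,v7,v0) [+-+] → (0.5932, 1.81237, -0.47)–(0.5932, 1.81346, -0.469212)  len=0.0013
  (v0,v7,v4) [+-+] → (0.5932, 1.81346, -0.469212)–(0.5932, 1.82573, -0.460296)  len=0.0152
  (v4,v8,v5) [+--] → (0.5932, 2.21726, 0)–(0.5932, 1.82573, 0.460296)  len=0.6043
  (v7,v11,v4) [--+] → (0.5932, 2.19232, -0.0293248)–(0.5932, 1.82573, -0.460296)  len=0.5658
  (v4,v11,v8) [+--] → (0.5932, 2.19232, -0.0293248)–(0.5932, 2.21726, 0)  len=0.0385
  (v12,v16,v13) [-+-] → (0.5932, -2.21726, 0)–(0.5932, -2.19232, 0.0293248)  len=0.0385
  (v13,v16,v17) [-+-] → (0.5932, -2.19232, 0.0293248)–(0.5932, -1.82573, 0.460296)  len=0.5658
  (v12,v19,v16) [--+] → (0.5932, -1.82573, -0.460296)–(0.5932, -2.21726, 0)  len=0.6043
  (v16,v0,v17) [++-] → (0.5932, -1.81346, 0.469212)–(0.5932, -1.82573, 0.460296)  len=0.0152
  (v17,v0,v1) [-++] → (0.5932, -1.81346, 0.469212)–(0.5932, -1.81237, 0.47)  len=0.0013
  (v17,v1,v18) [-+-] → (0.5932, -1.81237, 0.47)–(0.5932, -1.23096, 0.0475454)  len=0.7187
  (v18,v1,v2) [-++] → (0.5932, -1.23096, 0.0475454)–(0.5932, -1.16552, 0)  len=0.0809
  (v18,v2,v19) [-+-] → (0.5932, -1.16552, 0)–(0.5932, -1.81009, -0.468341)  len=0.7967
  (v19,v2,v3) [-++] → (0.5932, -1.81009, -0.468341)–(0.5932, -1.81237, -0.47)  len=0.0028
  (v19,v3,v16) [-++] → (0.5932, -1.81237, -0.47)–(0.5932, -1.82573, -0.460296)  len=0.0165

Chained into 2 loop(s):
  loop 1: 10 segments, perimeter = 2.8408
  loop 2: 10 segments, perimeter = 2.8408
Total perimeter = 5.682

loops=2 perimeter=5.682


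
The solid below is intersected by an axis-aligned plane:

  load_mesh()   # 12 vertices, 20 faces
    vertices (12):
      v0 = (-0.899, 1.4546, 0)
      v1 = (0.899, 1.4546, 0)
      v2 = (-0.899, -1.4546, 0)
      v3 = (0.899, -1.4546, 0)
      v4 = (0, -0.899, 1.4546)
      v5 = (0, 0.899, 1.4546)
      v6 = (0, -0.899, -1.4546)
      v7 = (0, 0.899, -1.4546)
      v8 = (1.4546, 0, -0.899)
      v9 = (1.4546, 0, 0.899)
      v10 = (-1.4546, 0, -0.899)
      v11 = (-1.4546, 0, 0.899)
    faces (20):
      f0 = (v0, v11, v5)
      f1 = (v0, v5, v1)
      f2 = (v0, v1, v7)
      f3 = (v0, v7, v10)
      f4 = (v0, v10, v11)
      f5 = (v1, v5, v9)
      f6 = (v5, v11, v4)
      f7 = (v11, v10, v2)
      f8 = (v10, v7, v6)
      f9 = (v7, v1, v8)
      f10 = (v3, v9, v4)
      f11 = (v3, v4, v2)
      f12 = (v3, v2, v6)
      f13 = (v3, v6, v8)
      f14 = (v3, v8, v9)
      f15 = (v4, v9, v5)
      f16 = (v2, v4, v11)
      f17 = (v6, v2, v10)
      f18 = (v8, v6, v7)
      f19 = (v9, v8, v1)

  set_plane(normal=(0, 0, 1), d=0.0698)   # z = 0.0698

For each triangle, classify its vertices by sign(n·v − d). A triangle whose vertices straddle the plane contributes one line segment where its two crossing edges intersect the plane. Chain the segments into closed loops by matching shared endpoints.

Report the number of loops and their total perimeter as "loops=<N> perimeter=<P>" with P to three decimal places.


loops=1 perimeter=9.656

Straddling triangles (10 of 20):
  (v0,v11,v5) [-++] → (-0.942138, 1.34166, 0.0698)–(-0.855861, 1.42794, 0.0698)  len=0.1220
  (v0,v5,v1) [-+-] → (-0.855861, 1.42794, 0.0698)–(0.855861, 1.42794, 0.0698)  len=1.7117
  (v0,v10,v11) [--+] → (-1.4546, 0, 0.0698)–(-0.942138, 1.34166, 0.0698)  len=1.4362
  (v1,v5,v9) [-++] → (0.855861, 1.42794, 0.0698)–(0.942138, 1.34166, 0.0698)  len=0.1220
  (v11,v10,v2) [+--] → (-1.4546, 0, 0.0698)–(-0.942138, -1.34166, 0.0698)  len=1.4362
  (v3,v9,v4) [-++] → (0.942138, -1.34166, 0.0698)–(0.855861, -1.42794, 0.0698)  len=0.1220
  (v3,v4,v2) [-+-] → (0.855861, -1.42794, 0.0698)–(-0.855861, -1.42794, 0.0698)  len=1.7117
  (v3,v8,v9) [--+] → (1.4546, 0, 0.0698)–(0.942138, -1.34166, 0.0698)  len=1.4362
  (v2,v4,v11) [-++] → (-0.855861, -1.42794, 0.0698)–(-0.942138, -1.34166, 0.0698)  len=0.1220
  (v9,v8,v1) [+--] → (1.4546, 0, 0.0698)–(0.942138, 1.34166, 0.0698)  len=1.4362

Chained into 1 loop(s):
  loop 1: 10 segments, perimeter = 9.6563
Total perimeter = 9.656


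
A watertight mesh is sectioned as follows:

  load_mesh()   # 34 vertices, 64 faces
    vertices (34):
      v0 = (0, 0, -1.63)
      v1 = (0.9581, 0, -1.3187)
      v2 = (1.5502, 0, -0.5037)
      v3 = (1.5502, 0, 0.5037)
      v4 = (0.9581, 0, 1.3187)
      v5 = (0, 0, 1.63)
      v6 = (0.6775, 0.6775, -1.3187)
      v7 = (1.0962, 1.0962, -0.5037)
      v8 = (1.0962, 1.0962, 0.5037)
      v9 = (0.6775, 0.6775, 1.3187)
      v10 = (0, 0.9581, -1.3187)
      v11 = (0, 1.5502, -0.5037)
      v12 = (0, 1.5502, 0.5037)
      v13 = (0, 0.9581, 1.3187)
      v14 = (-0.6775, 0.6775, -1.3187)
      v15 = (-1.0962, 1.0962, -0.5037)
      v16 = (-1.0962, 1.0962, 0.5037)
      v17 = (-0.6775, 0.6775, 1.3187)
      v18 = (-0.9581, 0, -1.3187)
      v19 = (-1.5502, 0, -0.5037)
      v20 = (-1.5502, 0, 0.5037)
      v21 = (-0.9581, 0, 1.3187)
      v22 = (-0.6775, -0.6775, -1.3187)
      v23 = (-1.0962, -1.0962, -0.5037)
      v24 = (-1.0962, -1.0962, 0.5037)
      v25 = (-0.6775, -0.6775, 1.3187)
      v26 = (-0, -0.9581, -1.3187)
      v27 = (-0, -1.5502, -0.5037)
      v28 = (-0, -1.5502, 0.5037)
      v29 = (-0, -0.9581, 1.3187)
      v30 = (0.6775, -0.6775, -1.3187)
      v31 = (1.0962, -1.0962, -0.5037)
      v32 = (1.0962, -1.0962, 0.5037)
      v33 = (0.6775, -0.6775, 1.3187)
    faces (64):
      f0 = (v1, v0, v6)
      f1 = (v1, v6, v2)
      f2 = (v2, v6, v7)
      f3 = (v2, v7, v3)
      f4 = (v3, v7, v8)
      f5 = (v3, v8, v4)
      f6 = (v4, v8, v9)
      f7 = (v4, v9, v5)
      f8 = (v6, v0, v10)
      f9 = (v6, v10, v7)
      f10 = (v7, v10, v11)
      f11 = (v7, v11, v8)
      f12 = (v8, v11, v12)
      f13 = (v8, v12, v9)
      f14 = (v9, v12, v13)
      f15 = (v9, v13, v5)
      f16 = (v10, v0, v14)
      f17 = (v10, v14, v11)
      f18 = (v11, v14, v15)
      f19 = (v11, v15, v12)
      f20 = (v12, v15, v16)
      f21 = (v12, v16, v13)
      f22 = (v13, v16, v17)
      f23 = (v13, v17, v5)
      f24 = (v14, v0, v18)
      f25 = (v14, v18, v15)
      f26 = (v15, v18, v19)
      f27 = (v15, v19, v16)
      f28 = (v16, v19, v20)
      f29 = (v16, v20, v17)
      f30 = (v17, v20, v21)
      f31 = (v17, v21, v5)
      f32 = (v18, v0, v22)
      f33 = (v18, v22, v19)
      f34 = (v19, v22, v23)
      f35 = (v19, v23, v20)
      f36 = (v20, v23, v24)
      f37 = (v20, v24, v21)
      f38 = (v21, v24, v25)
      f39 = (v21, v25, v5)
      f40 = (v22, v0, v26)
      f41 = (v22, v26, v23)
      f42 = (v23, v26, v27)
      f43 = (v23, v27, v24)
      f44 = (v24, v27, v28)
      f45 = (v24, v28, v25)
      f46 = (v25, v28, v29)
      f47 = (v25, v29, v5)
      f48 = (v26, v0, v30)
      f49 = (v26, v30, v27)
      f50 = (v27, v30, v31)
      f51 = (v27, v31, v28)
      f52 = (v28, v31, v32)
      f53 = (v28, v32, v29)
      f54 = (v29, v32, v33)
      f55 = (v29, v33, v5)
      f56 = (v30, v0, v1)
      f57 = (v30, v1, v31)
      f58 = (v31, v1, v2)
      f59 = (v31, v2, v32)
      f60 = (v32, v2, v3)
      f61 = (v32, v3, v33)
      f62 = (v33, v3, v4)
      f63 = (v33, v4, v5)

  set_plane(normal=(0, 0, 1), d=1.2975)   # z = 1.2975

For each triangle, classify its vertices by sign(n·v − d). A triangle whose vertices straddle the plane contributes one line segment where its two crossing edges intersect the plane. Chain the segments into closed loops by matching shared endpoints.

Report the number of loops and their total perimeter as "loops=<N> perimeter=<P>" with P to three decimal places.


Straddling triangles (16 of 64):
  (v3,v8,v4) [--+] → (0.961692, 0.0285147, 1.2975)–(0.973502, 0, 1.2975)  len=0.0309
  (v4,v8,v9) [+-+] → (0.961692, 0.0285147, 1.2975)–(0.688391, 0.688391, 1.2975)  len=0.7142
  (v8,v12,v9) [--+] → (0.659877, 0.700201, 1.2975)–(0.688391, 0.688391, 1.2975)  len=0.0309
  (v9,v12,v13) [+-+] → (0.659877, 0.700201, 1.2975)–(0, 0.973502, 1.2975)  len=0.7142
  (v12,v16,v13) [--+] → (-0.0285147, 0.961692, 1.2975)–(0, 0.973502, 1.2975)  len=0.0309
  (v13,v16,v17) [+-+] → (-0.0285147, 0.961692, 1.2975)–(-0.688391, 0.688391, 1.2975)  len=0.7142
  (v16,v20,v17) [--+] → (-0.700201, 0.659877, 1.2975)–(-0.688391, 0.688391, 1.2975)  len=0.0309
  (v17,v20,v21) [+-+] → (-0.700201, 0.659877, 1.2975)–(-0.973502, 0, 1.2975)  len=0.7142
  (v20,v24,v21) [--+] → (-0.961692, -0.0285147, 1.2975)–(-0.973502, 0, 1.2975)  len=0.0309
  (v21,v24,v25) [+-+] → (-0.961692, -0.0285147, 1.2975)–(-0.688391, -0.688391, 1.2975)  len=0.7142
  (v24,v28,v25) [--+] → (-0.659877, -0.700201, 1.2975)–(-0.688391, -0.688391, 1.2975)  len=0.0309
  (v25,v28,v29) [+-+] → (-0.659877, -0.700201, 1.2975)–(0, -0.973502, 1.2975)  len=0.7142
  (v28,v32,v29) [--+] → (0.0285147, -0.961692, 1.2975)–(0, -0.973502, 1.2975)  len=0.0309
  (v29,v32,v33) [+-+] → (0.0285147, -0.961692, 1.2975)–(0.688391, -0.688391, 1.2975)  len=0.7142
  (v32,v3,v33) [--+] → (0.700201, -0.659877, 1.2975)–(0.688391, -0.688391, 1.2975)  len=0.0309
  (v33,v3,v4) [+-+] → (0.700201, -0.659877, 1.2975)–(0.973502, 0, 1.2975)  len=0.7142

Chained into 1 loop(s):
  loop 1: 16 segments, perimeter = 5.9608
Total perimeter = 5.961

loops=1 perimeter=5.961


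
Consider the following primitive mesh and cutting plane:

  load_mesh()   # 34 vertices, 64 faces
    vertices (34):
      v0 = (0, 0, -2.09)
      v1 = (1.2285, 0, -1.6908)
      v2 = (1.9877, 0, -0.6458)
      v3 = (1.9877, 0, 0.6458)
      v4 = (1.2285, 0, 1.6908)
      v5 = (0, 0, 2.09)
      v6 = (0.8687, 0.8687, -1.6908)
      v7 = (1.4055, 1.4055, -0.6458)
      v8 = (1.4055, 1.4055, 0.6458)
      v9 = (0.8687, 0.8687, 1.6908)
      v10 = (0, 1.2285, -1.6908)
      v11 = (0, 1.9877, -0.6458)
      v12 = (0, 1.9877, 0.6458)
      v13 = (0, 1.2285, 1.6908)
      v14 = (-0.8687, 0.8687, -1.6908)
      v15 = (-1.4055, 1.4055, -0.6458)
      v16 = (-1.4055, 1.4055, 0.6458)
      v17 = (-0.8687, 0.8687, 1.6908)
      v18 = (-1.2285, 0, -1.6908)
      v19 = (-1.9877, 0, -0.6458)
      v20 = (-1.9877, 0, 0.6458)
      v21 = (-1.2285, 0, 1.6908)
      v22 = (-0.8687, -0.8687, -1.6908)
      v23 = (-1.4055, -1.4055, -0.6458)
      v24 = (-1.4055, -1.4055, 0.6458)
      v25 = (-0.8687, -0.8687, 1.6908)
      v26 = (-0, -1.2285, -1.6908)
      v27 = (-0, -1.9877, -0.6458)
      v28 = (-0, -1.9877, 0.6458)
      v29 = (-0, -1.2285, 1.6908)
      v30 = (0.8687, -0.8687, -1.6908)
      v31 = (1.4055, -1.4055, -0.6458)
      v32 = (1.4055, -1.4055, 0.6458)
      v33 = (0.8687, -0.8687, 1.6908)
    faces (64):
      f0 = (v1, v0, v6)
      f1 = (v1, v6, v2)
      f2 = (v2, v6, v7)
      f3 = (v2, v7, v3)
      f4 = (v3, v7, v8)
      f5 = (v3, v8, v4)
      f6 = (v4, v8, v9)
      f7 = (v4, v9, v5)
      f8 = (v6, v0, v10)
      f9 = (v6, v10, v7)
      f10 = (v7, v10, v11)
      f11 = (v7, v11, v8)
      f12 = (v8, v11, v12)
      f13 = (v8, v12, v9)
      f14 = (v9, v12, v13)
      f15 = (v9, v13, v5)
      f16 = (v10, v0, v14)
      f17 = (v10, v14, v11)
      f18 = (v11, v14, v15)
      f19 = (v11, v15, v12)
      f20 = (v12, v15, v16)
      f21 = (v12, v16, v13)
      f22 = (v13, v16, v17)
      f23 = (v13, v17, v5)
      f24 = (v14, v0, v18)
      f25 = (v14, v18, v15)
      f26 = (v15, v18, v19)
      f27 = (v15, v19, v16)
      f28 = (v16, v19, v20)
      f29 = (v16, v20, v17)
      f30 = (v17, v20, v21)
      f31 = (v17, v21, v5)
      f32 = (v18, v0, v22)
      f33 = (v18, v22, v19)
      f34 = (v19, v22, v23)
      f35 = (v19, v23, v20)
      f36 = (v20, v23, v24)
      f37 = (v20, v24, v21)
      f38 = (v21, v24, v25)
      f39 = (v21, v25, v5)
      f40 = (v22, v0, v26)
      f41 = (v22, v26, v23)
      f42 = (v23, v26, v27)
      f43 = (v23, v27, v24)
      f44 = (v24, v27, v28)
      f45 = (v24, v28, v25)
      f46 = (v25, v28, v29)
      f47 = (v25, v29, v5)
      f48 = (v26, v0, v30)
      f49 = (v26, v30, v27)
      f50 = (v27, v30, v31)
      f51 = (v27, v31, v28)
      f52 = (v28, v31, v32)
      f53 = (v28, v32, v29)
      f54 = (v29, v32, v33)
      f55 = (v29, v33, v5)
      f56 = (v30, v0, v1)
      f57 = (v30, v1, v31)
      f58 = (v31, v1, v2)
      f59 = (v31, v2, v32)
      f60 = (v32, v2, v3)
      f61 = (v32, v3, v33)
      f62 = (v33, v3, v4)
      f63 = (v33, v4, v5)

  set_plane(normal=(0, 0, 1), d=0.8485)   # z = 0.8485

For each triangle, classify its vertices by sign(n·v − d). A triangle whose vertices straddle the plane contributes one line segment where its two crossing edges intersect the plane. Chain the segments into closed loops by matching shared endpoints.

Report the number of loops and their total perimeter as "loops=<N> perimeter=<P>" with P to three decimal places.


Straddling triangles (16 of 64):
  (v3,v8,v4) [--+] → (1.37117, 1.13287, 0.8485)–(1.84044, 0, 0.8485)  len=1.2262
  (v4,v8,v9) [+-+] → (1.37117, 1.13287, 0.8485)–(1.30138, 1.30138, 0.8485)  len=0.1824
  (v8,v12,v9) [--+] → (0.168503, 1.77065, 0.8485)–(1.30138, 1.30138, 0.8485)  len=1.2262
  (v9,v12,v13) [+-+] → (0.168503, 1.77065, 0.8485)–(0, 1.84044, 0.8485)  len=0.1824
  (v12,v16,v13) [--+] → (-1.13287, 1.37117, 0.8485)–(0, 1.84044, 0.8485)  len=1.2262
  (v13,v16,v17) [+-+] → (-1.13287, 1.37117, 0.8485)–(-1.30138, 1.30138, 0.8485)  len=0.1824
  (v16,v20,v17) [--+] → (-1.77065, 0.168503, 0.8485)–(-1.30138, 1.30138, 0.8485)  len=1.2262
  (v17,v20,v21) [+-+] → (-1.77065, 0.168503, 0.8485)–(-1.84044, 0, 0.8485)  len=0.1824
  (v20,v24,v21) [--+] → (-1.37117, -1.13287, 0.8485)–(-1.84044, 0, 0.8485)  len=1.2262
  (v21,v24,v25) [+-+] → (-1.37117, -1.13287, 0.8485)–(-1.30138, -1.30138, 0.8485)  len=0.1824
  (v24,v28,v25) [--+] → (-0.168503, -1.77065, 0.8485)–(-1.30138, -1.30138, 0.8485)  len=1.2262
  (v25,v28,v29) [+-+] → (-0.168503, -1.77065, 0.8485)–(0, -1.84044, 0.8485)  len=0.1824
  (v28,v32,v29) [--+] → (1.13287, -1.37117, 0.8485)–(0, -1.84044, 0.8485)  len=1.2262
  (v29,v32,v33) [+-+] → (1.13287, -1.37117, 0.8485)–(1.30138, -1.30138, 0.8485)  len=0.1824
  (v32,v3,v33) [--+] → (1.77065, -0.168503, 0.8485)–(1.30138, -1.30138, 0.8485)  len=1.2262
  (v33,v3,v4) [+-+] → (1.77065, -0.168503, 0.8485)–(1.84044, 0, 0.8485)  len=0.1824

Chained into 1 loop(s):
  loop 1: 16 segments, perimeter = 11.2688
Total perimeter = 11.269

loops=1 perimeter=11.269


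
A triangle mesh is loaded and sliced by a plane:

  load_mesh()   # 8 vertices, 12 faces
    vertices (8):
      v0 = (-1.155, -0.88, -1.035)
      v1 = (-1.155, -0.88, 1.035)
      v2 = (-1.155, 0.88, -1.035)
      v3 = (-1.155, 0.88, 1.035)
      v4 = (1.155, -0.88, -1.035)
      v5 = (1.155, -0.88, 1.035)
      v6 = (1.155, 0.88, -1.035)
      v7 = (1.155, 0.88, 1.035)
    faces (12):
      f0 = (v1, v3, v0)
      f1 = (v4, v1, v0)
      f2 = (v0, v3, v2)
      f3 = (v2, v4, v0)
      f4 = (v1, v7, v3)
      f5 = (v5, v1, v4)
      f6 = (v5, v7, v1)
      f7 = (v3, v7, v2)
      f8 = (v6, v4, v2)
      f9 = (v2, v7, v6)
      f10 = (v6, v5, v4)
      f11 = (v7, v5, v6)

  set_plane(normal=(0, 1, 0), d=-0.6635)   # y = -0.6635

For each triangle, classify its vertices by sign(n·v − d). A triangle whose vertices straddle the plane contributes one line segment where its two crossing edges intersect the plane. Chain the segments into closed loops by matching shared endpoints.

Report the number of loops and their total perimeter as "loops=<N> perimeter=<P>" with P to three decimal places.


Straddling triangles (8 of 12):
  (v1,v3,v0) [-+-] → (-1.155, -0.6635, 1.035)–(-1.155, -0.6635, -0.780366)  len=1.8154
  (v0,v3,v2) [-++] → (-1.155, -0.6635, -0.780366)–(-1.155, -0.6635, -1.035)  len=0.2546
  (v2,v4,v0) [+--] → (0.870844, -0.6635, -1.035)–(-1.155, -0.6635, -1.035)  len=2.0258
  (v1,v7,v3) [-++] → (-0.870844, -0.6635, 1.035)–(-1.155, -0.6635, 1.035)  len=0.2842
  (v5,v7,v1) [-+-] → (1.155, -0.6635, 1.035)–(-0.870844, -0.6635, 1.035)  len=2.0258
  (v6,v4,v2) [+-+] → (1.155, -0.6635, -1.035)–(0.870844, -0.6635, -1.035)  len=0.2842
  (v6,v5,v4) [+--] → (1.155, -0.6635, 0.780366)–(1.155, -0.6635, -1.035)  len=1.8154
  (v7,v5,v6) [+-+] → (1.155, -0.6635, 1.035)–(1.155, -0.6635, 0.780366)  len=0.2546

Chained into 1 loop(s):
  loop 1: 8 segments, perimeter = 8.7600
Total perimeter = 8.760

loops=1 perimeter=8.760
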